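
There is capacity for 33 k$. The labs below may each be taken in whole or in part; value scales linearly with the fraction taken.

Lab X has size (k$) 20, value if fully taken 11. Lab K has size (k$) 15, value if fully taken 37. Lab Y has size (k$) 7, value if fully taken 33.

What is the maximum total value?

76.05

Rank by value-to-size ratio: Lab Y 33/7≈4.71, Lab K 37/15≈2.47, Lab X 11/20≈0.55.
Lab Y: take in full, 7 k$ for value 33 — 26 left.
Lab K: take in full, 15 k$ for value 37 — 11 left.
Fill the last 11 k$ with part of Lab X: 11/20 of it earns 6.05.
Total value = 76.05.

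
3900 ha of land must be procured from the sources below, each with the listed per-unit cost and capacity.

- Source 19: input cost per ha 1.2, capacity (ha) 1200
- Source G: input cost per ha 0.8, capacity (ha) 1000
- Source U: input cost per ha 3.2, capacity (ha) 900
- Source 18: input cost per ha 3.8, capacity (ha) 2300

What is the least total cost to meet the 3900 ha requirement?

8160

Cheapest first:
Take 1000 from Source G at 0.8 — need 2900 more.
Source 19 (1.2): use full 1200 — 1700 ha to go.
Source U at 3.2: take all 900 ha — 800 still needed.
Source 18 at 3.8: take 800 of its 2300 — requirement met.
Cost = 1000×0.8 + 1200×1.2 + 900×3.2 + 800×3.8 = 8160.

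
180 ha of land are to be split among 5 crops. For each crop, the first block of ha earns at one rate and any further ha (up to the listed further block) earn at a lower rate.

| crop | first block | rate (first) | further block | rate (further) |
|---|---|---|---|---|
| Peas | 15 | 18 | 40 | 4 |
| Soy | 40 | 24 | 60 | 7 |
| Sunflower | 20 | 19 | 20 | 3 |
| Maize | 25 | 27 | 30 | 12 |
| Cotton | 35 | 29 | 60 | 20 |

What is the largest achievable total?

Treat each block as its own option and order by rate: Cotton/tier1 29 > Maize/tier1 27 > Soy/tier1 24 > Cotton/tier2 20 > Sunflower/tier1 19 > Peas/tier1 18 > Maize/tier2 12 > Soy/tier2 7 > Peas/tier2 4 > Sunflower/tier2 3.
Fill Cotton tier1 block (35 at 29) ; 145 left.
Maize/tier1 (27): +25 ; 120 left.
Soy tier1 at 24: fill all 40 ; 80 left.
Fill Cotton tier2 block (60 at 20) ; 20 left.
Sunflower tier1 at 19: fill all 20 ; 0 left.
Total = 29×35 + 27×25 + 24×40 + 20×60 + 19×20 = 4230.

4230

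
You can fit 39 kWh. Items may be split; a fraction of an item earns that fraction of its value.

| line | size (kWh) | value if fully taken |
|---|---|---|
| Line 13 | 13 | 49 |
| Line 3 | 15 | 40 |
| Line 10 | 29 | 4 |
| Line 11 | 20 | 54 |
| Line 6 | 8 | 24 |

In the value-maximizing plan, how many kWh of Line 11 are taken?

18

Sort by value density: Line 13 49/13≈3.77, Line 6 24/8≈3, Line 11 54/20≈2.7, Line 3 40/15≈2.67, Line 10 4/29≈0.138.
Take all of Line 13 (13 kWh, value 49) — 26 kWh left.
All 8 kWh of Line 6 fit (value 24) — 18 remain.
18 kWh left: a 18/20 share of Line 11 gives 54×18/20 = 48.6.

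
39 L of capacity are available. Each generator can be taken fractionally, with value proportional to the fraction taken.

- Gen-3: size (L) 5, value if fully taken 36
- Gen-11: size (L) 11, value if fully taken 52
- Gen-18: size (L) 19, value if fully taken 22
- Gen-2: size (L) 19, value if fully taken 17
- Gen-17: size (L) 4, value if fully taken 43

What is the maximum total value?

Rank by value-to-size ratio: Gen-17 43/4≈10.8, Gen-3 36/5≈7.2, Gen-11 52/11≈4.73, Gen-18 22/19≈1.16, Gen-2 17/19≈0.895.
Gen-17: take in full, 4 L for value 43 → 35 left.
All 5 L of Gen-3 fit (value 36) → 30 remain.
Gen-11: take in full, 11 L for value 52 → 19 left.
Gen-18: take in full, 19 L for value 22 → 0 left.
Total value = 153.

153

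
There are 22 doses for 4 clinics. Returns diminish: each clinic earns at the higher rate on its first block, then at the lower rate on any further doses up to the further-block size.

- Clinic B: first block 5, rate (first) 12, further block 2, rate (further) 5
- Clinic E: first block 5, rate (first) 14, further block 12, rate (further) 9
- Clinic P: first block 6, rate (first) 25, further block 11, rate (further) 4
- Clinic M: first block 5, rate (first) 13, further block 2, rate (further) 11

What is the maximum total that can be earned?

Order all 8 blocks by rate: Clinic P/tier1 25 > Clinic E/tier1 14 > Clinic M/tier1 13 > Clinic B/tier1 12 > Clinic M/tier2 11 > Clinic E/tier2 9 > Clinic B/tier2 5 > Clinic P/tier2 4.
Fill Clinic P tier1 block (6 at 25) — 16 left.
Fill Clinic E tier1 block (5 at 14) — 11 left.
Clinic M tier1 at 13: fill all 5 — 6 left.
Clinic B/tier1 (12): +5 — 1 left.
1 remain; put them into Clinic M tier2 at 11.
Total = 25×6 + 14×5 + 13×5 + 12×5 + 11×1 = 356.

356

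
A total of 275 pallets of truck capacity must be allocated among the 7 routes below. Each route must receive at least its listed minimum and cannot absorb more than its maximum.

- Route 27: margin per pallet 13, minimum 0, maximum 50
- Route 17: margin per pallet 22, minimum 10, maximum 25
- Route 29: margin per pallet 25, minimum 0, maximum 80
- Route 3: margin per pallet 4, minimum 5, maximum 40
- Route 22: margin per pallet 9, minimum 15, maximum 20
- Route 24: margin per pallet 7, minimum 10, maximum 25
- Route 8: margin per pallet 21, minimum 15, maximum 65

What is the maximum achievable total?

4960

Meeting every minimum uses 0+10+0+5+15+10+15 = 55 pallets, leaving 220.
Order the routes by margin per pallet: Route 29 25 > Route 17 22 > Route 8 21 > Route 27 13 > Route 22 9 > Route 24 7 > Route 3 4.
Route 29: +80 to 80 (cap) → 140 left.
Route 17: +15 to 25 (cap) → 125 left.
Route 8: +50 to 65 (cap) → 75 left.
Route 27: +50 to 50 (cap) → 25 left.
Route 22: +5 to 20 (cap) → 20 left.
Give Route 24 15 more to hit its cap of 25 → 5 left.
Route 3: +5 (room for 35) → 10. Pool exhausted.
Total = 13×50 + 22×25 + 25×80 + 4×10 + 9×20 + 7×25 + 21×65 = 4960.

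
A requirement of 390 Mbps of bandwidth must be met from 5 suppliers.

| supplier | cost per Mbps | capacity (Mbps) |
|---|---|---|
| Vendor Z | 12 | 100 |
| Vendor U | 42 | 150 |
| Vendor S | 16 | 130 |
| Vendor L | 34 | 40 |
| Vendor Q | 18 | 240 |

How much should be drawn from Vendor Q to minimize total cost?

160

Use suppliers in increasing cost order.
Take 100 from Vendor Z at 12 ; need 290 more.
Vendor S (16): use full 130 ; 160 Mbps to go.
Take 160 from Vendor Q at 18 to finish.
Vendor L, Vendor U: unused.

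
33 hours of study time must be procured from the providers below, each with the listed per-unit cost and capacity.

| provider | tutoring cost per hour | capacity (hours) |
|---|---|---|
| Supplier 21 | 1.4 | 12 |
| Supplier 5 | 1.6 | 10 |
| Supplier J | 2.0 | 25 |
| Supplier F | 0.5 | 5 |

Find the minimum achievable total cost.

Fill from the cheapest provider first.
Supplier F (0.5): use full 5 ; 28 hours to go.
Take 12 from Supplier 21 at 1.4 ; need 16 more.
Supplier 5 (1.6): use full 10 ; 6 hours to go.
Supplier J at 2.0: take 6 of its 25 ; requirement met.
Cost = 5×0.5 + 12×1.4 + 10×1.6 + 6×2.0 = 47.3.

47.3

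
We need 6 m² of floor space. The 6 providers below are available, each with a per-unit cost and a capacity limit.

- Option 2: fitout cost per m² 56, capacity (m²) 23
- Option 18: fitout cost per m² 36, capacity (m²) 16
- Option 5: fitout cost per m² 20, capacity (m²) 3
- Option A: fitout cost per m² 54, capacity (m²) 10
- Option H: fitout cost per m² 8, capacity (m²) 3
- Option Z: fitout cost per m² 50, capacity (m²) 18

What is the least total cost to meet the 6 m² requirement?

Use providers in increasing cost order.
Option H at 8: take all 3 m² → 3 still needed.
Option 5 (20): use full 3 → 0 m² to go.
Option 18, Option Z, Option A, Option 2: unused.
Cost = 3×8 + 3×20 = 84.

84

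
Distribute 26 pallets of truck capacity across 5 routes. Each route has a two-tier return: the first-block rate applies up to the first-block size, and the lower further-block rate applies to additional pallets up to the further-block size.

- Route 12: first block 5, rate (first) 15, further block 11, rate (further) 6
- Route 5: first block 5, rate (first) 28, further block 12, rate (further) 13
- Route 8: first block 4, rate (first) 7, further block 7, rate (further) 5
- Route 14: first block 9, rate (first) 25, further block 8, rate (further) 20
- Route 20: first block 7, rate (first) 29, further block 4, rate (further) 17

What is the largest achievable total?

668

Treat each block as its own option and order by rate: Route 20/first 29 > Route 5/first 28 > Route 14/first 25 > Route 14/second 20 > Route 20/second 17 > Route 12/first 15 > Route 5/second 13 > Route 8/first 7 > Route 12/second 6 > Route 8/second 5.
Fill Route 20 first block (7 at 29) ; 19 left.
Route 5/first (28): +5 ; 14 left.
Route 14/first (25): +9 ; 5 left.
Route 14/second: +5 of 8 at 20; pool empty.
Total = 29×7 + 28×5 + 25×9 + 20×5 = 668.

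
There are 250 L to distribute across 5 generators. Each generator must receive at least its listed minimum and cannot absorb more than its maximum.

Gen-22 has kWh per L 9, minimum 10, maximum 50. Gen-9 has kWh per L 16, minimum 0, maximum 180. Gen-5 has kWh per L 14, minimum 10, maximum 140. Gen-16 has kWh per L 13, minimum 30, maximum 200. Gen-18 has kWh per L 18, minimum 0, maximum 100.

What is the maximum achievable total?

Meeting every minimum uses 10+0+10+30+0 = 50 L, leaving 200.
Order the generators by kWh per L: Gen-18 18 > Gen-9 16 > Gen-5 14 > Gen-16 13 > Gen-22 9.
Give Gen-18 100 more to hit its cap of 100 → 100 left.
Gen-9 has room for 180 more but only 100 remain, so it gets 100.
Total = 9×10 + 16×100 + 14×10 + 13×30 + 18×100 = 4020.

4020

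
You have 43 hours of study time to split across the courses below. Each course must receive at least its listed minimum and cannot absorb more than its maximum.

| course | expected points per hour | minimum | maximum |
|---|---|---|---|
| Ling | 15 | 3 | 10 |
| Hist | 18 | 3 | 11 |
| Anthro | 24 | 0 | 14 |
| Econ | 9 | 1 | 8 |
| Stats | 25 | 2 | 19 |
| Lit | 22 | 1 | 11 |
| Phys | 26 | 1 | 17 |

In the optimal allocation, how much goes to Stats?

Meeting every minimum uses 3+3+0+1+2+1+1 = 11 hours, leaving 32.
Order the courses by expected points per hour: Phys 26 > Stats 25 > Anthro 24 > Lit 22 > Hist 18 > Ling 15 > Econ 9.
Phys takes 16 more to reach its cap of 17 → 16 left.
Stats has room for 17 more but only 16 remain, so it gets 18.

18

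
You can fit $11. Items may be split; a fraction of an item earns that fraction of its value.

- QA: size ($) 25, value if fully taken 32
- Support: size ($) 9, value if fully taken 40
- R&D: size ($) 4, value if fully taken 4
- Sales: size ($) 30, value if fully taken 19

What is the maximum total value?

42.56

Best value per unit of size first: Support 40/9≈4.44, QA 32/25≈1.28, R&D 4/4≈1, Sales 19/30≈0.633.
All 9 $ of Support fit (value 40) → 2 remain.
2 $ left: a 2/25 share of QA gives 32×2/25 = 2.56.
Total value = 42.56.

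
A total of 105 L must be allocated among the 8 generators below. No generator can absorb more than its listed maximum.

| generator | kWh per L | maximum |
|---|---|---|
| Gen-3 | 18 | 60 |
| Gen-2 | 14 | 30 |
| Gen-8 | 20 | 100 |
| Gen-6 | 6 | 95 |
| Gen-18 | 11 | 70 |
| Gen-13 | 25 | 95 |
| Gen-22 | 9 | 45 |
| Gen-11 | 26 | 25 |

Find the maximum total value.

Rank by kWh per L: Gen-11 26 > Gen-13 25 > Gen-8 20 > Gen-3 18 > Gen-2 14 > Gen-18 11 > Gen-22 9 > Gen-6 6.
Gen-11: +25 to 25 (cap) — 80 left.
Gen-13 has room for 95 but only 80 remain, so it gets 80.
Total = 25×80 + 26×25 = 2650.

2650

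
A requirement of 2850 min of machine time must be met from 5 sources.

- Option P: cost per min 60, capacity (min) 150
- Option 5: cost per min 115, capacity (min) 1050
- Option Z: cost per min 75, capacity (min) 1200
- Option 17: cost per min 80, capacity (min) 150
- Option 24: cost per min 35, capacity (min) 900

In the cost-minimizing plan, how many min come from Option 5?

450

Fill from the cheapest source first.
Option 24 at 35: take all 900 min — 1950 still needed.
Take 150 from Option P at 60 — need 1800 more.
Option Z (75): use full 1200 — 600 min to go.
Take 150 from Option 17 at 80 — need 450 more.
Option 5 (115): take the remaining 450 — done.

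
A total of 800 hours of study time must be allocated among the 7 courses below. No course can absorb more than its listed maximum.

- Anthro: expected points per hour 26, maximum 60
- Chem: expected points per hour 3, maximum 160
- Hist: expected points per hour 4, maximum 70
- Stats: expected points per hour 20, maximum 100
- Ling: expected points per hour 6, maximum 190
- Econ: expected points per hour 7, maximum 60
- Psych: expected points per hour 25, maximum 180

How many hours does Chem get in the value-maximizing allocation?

140

Highest expected points per hour first: Anthro 26 > Psych 25 > Stats 20 > Econ 7 > Ling 6 > Hist 4 > Chem 3.
Anthro: +60 to 60 (cap) → 740 left.
Psych: +180 to 180 (cap) → 560 left.
Stats takes 100 to reach its cap of 100 → 460 left.
Econ takes 60 to reach its cap of 60 → 400 left.
Ling takes 190 to reach its cap of 190 → 210 left.
Give Hist 70 to hit its cap of 70 → 140 left.
Only 140 left; Chem takes them to reach 140.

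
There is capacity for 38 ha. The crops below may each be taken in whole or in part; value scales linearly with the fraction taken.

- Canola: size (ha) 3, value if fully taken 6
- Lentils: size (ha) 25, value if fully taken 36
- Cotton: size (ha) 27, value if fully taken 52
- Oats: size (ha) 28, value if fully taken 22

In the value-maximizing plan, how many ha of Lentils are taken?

Sort by value density: Canola 6/3≈2, Cotton 52/27≈1.93, Lentils 36/25≈1.44, Oats 22/28≈0.786.
All 3 ha of Canola fit (value 6) ; 35 remain.
Take all of Cotton (27 ha, value 52) ; 8 ha left.
8 ha left: a 8/25 share of Lentils gives 36×8/25 = 11.52.

8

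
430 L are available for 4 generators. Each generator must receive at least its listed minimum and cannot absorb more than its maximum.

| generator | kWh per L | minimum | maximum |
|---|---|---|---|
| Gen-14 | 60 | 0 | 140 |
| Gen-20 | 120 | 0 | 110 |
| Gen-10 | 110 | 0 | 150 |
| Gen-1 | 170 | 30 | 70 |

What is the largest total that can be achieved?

47600

Meeting every minimum uses 0+0+0+30 = 30 L, leaving 400.
Rank by kWh per L: Gen-1 170 > Gen-20 120 > Gen-10 110 > Gen-14 60.
Give Gen-1 40 more to hit its cap of 70 ; 360 left.
Give Gen-20 110 more to hit its cap of 110 ; 250 left.
Gen-10 takes 150 more to reach its cap of 150 ; 100 left.
Gen-14 has room for 140 more but only 100 remain, so it gets 100.
Total = 60×100 + 120×110 + 110×150 + 170×70 = 47600.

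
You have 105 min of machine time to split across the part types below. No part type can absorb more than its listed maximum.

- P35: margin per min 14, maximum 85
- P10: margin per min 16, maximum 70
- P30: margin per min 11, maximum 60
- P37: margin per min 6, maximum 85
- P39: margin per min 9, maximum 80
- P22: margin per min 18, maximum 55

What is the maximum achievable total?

1790

Order the part types by margin per min: P22 18 > P10 16 > P35 14 > P30 11 > P39 9 > P37 6.
P22 takes 55 to reach its cap of 55 ; 50 left.
P10: +50 (room for 70) → 50. Pool exhausted.
Total = 16×50 + 18×55 = 1790.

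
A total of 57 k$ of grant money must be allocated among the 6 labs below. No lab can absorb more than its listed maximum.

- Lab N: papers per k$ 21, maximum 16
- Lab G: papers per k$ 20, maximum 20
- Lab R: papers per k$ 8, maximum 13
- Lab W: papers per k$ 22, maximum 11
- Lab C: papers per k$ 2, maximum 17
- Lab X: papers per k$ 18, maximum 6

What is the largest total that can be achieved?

1118

Rank by papers per k$: Lab W 22 > Lab N 21 > Lab G 20 > Lab X 18 > Lab R 8 > Lab C 2.
Lab W: +11 to 11 (cap) → 46 left.
Lab N takes 16 to reach its cap of 16 → 30 left.
Lab G: +20 to 20 (cap) → 10 left.
Lab X: +6 to 6 (cap) → 4 left.
Lab R has room for 13 but only 4 remain, so it gets 4.
Total = 21×16 + 20×20 + 8×4 + 22×11 + 18×6 = 1118.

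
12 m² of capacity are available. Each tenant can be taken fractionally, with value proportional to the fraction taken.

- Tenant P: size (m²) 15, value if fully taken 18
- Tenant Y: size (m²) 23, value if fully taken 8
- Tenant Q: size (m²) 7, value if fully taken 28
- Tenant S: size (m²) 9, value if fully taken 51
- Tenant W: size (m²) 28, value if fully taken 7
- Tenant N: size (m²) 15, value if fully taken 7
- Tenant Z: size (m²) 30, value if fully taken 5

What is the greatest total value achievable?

63

Best value per unit of size first: Tenant S 51/9≈5.67, Tenant Q 28/7≈4, Tenant P 18/15≈1.2, Tenant N 7/15≈0.467, Tenant Y 8/23≈0.348, Tenant W 7/28≈0.25, Tenant Z 5/30≈0.167.
Take all of Tenant S (9 m², value 51) ; 3 m² left.
Only 3 m² remain; take 3/7 of Tenant Q for value 28×3/7 = 12.
Total value = 63.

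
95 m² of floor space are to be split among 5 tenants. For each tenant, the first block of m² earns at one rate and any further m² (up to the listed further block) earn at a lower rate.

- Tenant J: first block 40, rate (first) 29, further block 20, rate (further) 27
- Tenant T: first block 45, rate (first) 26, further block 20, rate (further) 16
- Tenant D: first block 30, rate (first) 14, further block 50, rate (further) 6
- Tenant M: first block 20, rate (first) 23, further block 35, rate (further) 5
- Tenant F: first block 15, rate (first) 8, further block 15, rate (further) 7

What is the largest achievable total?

Treat each block as its own option and order by rate: Tenant J/T1 29 > Tenant J/T2 27 > Tenant T/T1 26 > Tenant M/T1 23 > Tenant T/T2 16 > Tenant D/T1 14 > Tenant F/T1 8 > Tenant F/T2 7 > Tenant D/T2 6 > Tenant M/T2 5.
Fill Tenant J T1 block (40 at 29) ; 55 left.
Fill Tenant J T2 block (20 at 27) ; 35 left.
Tenant T/T1: +35 of 45 at 26; pool empty.
Total = 29×40 + 27×20 + 26×35 = 2610.

2610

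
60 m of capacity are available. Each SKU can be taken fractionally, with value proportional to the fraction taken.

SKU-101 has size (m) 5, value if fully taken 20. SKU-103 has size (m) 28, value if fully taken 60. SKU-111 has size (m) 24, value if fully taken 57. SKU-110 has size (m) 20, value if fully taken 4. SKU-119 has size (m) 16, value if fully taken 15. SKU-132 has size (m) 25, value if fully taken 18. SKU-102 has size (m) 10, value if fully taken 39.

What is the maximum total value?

161

Best value per unit of size first: SKU-101 20/5≈4, SKU-102 39/10≈3.9, SKU-111 57/24≈2.38, SKU-103 60/28≈2.14, SKU-119 15/16≈0.938, SKU-132 18/25≈0.72, SKU-110 4/20≈0.2.
All 5 m of SKU-101 fit (value 20) ; 55 remain.
Take all of SKU-102 (10 m, value 39) ; 45 m left.
All 24 m of SKU-111 fit (value 57) ; 21 remain.
Only 21 m remain; take 21/28 of SKU-103 for value 60×21/28 = 45.
Total value = 161.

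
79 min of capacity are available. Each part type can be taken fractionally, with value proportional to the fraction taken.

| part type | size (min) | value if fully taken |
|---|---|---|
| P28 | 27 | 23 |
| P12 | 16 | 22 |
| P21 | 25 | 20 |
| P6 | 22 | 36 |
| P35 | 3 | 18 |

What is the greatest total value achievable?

Best value per unit of size first: P35 18/3≈6, P6 36/22≈1.64, P12 22/16≈1.38, P28 23/27≈0.852, P21 20/25≈0.8.
P35: take in full, 3 min for value 18 — 76 left.
Take all of P6 (22 min, value 36) — 54 min left.
P12: take in full, 16 min for value 22 — 38 left.
P28: take in full, 27 min for value 23 — 11 left.
Fill the last 11 min with part of P21: 11/25 of it earns 8.8.
Total value = 107.8.

107.8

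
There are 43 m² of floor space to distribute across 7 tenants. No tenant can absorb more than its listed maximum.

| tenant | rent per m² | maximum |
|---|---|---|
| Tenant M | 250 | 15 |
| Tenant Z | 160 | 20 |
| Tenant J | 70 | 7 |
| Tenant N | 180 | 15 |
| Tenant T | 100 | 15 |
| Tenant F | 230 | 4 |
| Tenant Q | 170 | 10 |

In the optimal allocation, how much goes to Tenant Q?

9

Rank by rent per m²: Tenant M 250 > Tenant F 230 > Tenant N 180 > Tenant Q 170 > Tenant Z 160 > Tenant T 100 > Tenant J 70.
Tenant M: +15 to 15 (cap) — 28 left.
Tenant F takes 4 to reach its cap of 4 — 24 left.
Tenant N takes 15 to reach its cap of 15 — 9 left.
Tenant Q: +9 (room for 10) → 9. Pool exhausted.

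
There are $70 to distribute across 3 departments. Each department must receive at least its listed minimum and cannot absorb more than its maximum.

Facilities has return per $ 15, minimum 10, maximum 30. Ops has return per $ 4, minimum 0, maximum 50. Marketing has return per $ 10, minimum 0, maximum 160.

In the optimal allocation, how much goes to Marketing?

Meeting every minimum uses 10+0+0 = 10 $, leaving 60.
Order the departments by return per $: Facilities 15 > Marketing 10 > Ops 4.
Give Facilities 20 more to hit its cap of 30 → 40 left.
Only 40 left; Marketing takes them to reach 40.

40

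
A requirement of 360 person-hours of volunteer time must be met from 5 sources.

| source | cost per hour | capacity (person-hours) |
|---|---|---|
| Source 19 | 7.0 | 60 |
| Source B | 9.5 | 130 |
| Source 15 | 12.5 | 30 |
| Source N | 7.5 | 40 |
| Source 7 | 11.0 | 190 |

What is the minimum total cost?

3385

Use sources in increasing cost order.
Source 19 at 7.0: take all 60 person-hours ; 300 still needed.
Source N at 7.5: take all 40 person-hours ; 260 still needed.
Source B (9.5): use full 130 ; 130 person-hours to go.
Source 7 at 11.0: take 130 of its 190 ; requirement met.
Source 15: unused.
Cost = 60×7.0 + 40×7.5 + 130×9.5 + 130×11.0 = 3385.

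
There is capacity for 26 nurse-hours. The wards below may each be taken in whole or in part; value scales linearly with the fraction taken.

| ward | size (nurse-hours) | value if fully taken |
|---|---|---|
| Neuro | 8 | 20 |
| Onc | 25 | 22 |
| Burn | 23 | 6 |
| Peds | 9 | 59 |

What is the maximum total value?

86.92

Sort by value density: Peds 59/9≈6.56, Neuro 20/8≈2.5, Onc 22/25≈0.88, Burn 6/23≈0.261.
All 9 nurse-hours of Peds fit (value 59) ; 17 remain.
Neuro: take in full, 8 nurse-hours for value 20 ; 9 left.
Fill the last 9 nurse-hours with part of Onc: 9/25 of it earns 7.92.
Total value = 86.92.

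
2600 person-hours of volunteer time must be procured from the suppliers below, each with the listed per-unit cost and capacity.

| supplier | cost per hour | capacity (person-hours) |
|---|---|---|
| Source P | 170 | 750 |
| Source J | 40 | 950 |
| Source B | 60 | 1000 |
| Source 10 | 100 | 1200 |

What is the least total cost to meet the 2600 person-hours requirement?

Use suppliers in increasing cost order.
Take 950 from Source J at 40 ; need 1650 more.
Source B (60): use full 1000 ; 650 person-hours to go.
Take 650 from Source 10 at 100 to finish.
Source P: unused.
Cost = 950×40 + 1000×60 + 650×100 = 163000.

163000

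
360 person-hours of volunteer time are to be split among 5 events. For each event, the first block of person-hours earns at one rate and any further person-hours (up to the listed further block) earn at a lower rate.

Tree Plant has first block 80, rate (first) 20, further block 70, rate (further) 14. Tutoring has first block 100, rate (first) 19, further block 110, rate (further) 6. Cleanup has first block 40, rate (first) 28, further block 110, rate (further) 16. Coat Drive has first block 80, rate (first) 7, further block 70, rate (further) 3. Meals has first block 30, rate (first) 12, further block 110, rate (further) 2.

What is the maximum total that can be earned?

Rank every tier by rate: Cleanup/tier1 28 > Tree Plant/tier1 20 > Tutoring/tier1 19 > Cleanup/tier2 16 > Tree Plant/tier2 14 > Meals/tier1 12 > Coat Drive/tier1 7 > Tutoring/tier2 6 > Coat Drive/tier2 3 > Meals/tier2 2.
Cleanup tier1 at 28: fill all 40 → 320 left.
Tree Plant tier1 at 20: fill all 80 → 240 left.
Tutoring tier1 at 19: fill all 100 → 140 left.
Cleanup tier2 at 16: fill all 110 → 30 left.
30 remain; put them into Tree Plant tier2 at 14.
Total = 28×40 + 20×80 + 19×100 + 16×110 + 14×30 = 6800.

6800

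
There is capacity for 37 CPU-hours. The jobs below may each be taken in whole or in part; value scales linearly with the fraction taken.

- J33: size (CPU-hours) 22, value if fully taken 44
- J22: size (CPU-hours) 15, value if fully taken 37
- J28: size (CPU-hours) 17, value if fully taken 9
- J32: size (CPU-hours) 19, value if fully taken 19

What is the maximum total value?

Best value per unit of size first: J22 37/15≈2.47, J33 44/22≈2, J32 19/19≈1, J28 9/17≈0.529.
Take all of J22 (15 CPU-hours, value 37) ; 22 CPU-hours left.
J33: take in full, 22 CPU-hours for value 44 ; 0 left.
Total value = 81.

81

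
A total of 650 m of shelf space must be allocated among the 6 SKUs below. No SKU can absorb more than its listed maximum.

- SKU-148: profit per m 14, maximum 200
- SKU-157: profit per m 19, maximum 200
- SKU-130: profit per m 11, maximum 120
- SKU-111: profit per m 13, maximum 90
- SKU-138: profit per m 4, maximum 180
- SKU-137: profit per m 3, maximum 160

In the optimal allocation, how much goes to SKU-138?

40

Rank by profit per m: SKU-157 19 > SKU-148 14 > SKU-111 13 > SKU-130 11 > SKU-138 4 > SKU-137 3.
SKU-157 takes 200 to reach its cap of 200 — 450 left.
SKU-148: +200 to 200 (cap) — 250 left.
SKU-111: +90 to 90 (cap) — 160 left.
SKU-130 takes 120 to reach its cap of 120 — 40 left.
SKU-138 has room for 180 but only 40 remain, so it gets 40.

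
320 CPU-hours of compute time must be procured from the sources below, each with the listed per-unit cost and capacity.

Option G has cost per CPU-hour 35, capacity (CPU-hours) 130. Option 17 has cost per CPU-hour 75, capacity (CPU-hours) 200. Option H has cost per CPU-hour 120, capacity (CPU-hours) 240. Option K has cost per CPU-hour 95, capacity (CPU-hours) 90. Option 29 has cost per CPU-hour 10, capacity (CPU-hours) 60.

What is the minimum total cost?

14900

Fill from the cheapest source first.
Option 29 (10): use full 60 → 260 CPU-hours to go.
Option G (35): use full 130 → 130 CPU-hours to go.
Option 17 (75): take the remaining 130 → done.
Option K, Option H: unused.
Cost = 60×10 + 130×35 + 130×75 = 14900.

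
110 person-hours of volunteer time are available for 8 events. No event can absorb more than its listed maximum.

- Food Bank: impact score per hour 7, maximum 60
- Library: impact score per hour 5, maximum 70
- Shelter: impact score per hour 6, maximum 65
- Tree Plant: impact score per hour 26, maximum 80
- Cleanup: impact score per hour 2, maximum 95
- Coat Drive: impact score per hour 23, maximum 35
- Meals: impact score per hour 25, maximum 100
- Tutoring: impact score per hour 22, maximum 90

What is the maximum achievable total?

2830

Rank by impact score per hour: Tree Plant 26 > Meals 25 > Coat Drive 23 > Tutoring 22 > Food Bank 7 > Shelter 6 > Library 5 > Cleanup 2.
Tree Plant: +80 to 80 (cap) → 30 left.
Meals has room for 100 but only 30 remain, so it gets 30.
Total = 26×80 + 25×30 = 2830.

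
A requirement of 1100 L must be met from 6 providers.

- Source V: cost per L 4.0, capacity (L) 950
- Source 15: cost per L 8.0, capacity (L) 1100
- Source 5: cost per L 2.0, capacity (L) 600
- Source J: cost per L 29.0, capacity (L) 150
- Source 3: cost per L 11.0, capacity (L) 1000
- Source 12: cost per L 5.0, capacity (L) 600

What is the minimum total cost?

3200

Cheapest first:
Take 600 from Source 5 at 2.0 — need 500 more.
Source V (4.0): take the remaining 500 — done.
Source 12, Source 15, Source 3, Source J: unused.
Cost = 600×2.0 + 500×4.0 = 3200.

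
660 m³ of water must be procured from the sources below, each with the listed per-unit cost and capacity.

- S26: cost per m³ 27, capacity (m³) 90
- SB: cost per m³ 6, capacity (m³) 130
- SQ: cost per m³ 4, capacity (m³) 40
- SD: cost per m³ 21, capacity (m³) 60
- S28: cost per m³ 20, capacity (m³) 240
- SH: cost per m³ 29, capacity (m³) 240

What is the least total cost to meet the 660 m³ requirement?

Use sources in increasing cost order.
Take 40 from SQ at 4 ; need 620 more.
SB (6): use full 130 ; 490 m³ to go.
S28 at 20: take all 240 m³ ; 250 still needed.
SD at 21: take all 60 m³ ; 190 still needed.
S26 (27): use full 90 ; 100 m³ to go.
Take 100 from SH at 29 to finish.
Cost = 40×4 + 130×6 + 240×20 + 60×21 + 90×27 + 100×29 = 12330.

12330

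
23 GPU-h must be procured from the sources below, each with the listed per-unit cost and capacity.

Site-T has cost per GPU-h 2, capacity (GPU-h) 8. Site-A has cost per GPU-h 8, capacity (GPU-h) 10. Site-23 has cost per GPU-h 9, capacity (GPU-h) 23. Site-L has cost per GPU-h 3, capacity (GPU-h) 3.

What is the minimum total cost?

Fill from the cheapest source first.
Site-T (2): use full 8 — 15 GPU-h to go.
Site-L at 3: take all 3 GPU-h — 12 still needed.
Take 10 from Site-A at 8 — need 2 more.
Site-23 (9): take the remaining 2 — done.
Cost = 8×2 + 3×3 + 10×8 + 2×9 = 123.

123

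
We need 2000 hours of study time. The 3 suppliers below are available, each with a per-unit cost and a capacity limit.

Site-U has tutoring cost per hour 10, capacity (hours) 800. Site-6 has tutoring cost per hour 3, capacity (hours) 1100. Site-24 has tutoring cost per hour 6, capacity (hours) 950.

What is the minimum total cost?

Cheapest first:
Site-6 at 3: take all 1100 hours → 900 still needed.
Site-24 at 6: take 900 of its 950 → requirement met.
Site-U: unused.
Cost = 1100×3 + 900×6 = 8700.

8700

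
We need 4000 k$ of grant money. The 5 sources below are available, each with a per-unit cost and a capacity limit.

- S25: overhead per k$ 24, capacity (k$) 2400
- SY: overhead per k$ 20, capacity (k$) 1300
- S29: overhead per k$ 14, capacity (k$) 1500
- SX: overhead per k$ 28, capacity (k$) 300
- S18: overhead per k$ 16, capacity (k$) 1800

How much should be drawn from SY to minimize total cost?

Cheapest first:
S29 at 14: take all 1500 k$ ; 2500 still needed.
S18 at 16: take all 1800 k$ ; 700 still needed.
SY (20): take the remaining 700 ; done.
S25, SX: unused.

700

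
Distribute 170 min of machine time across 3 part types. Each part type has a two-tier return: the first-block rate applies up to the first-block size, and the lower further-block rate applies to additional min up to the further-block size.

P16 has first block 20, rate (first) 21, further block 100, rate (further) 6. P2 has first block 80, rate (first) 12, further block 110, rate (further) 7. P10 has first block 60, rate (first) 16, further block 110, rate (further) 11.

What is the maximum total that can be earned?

Rank every tier by rate: P16/first 21 > P10/first 16 > P2/first 12 > P10/second 11 > P2/second 7 > P16/second 6.
P16 first at 21: fill all 20 → 150 left.
P10 first at 16: fill all 60 → 90 left.
P2 first at 12: fill all 80 → 10 left.
P10/second: +10 of 110 at 11; pool empty.
Total = 21×20 + 16×60 + 12×80 + 11×10 = 2450.

2450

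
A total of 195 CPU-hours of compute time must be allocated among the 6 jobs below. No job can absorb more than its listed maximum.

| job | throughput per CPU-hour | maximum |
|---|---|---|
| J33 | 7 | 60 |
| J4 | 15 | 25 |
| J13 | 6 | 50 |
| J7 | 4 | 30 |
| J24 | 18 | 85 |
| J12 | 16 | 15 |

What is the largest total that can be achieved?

2625

Highest throughput per CPU-hour first: J24 18 > J12 16 > J4 15 > J33 7 > J13 6 > J7 4.
J24 takes 85 to reach its cap of 85 — 110 left.
J12 takes 15 to reach its cap of 15 — 95 left.
J4: +25 to 25 (cap) — 70 left.
J33 takes 60 to reach its cap of 60 — 10 left.
J13: +10 (room for 50) → 10. Pool exhausted.
Total = 7×60 + 15×25 + 6×10 + 18×85 + 16×15 = 2625.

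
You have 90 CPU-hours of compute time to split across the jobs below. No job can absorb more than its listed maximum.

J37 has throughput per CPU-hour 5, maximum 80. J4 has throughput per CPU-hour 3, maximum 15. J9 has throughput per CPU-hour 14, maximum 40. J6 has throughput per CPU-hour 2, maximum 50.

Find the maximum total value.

810

Highest throughput per CPU-hour first: J9 14 > J37 5 > J4 3 > J6 2.
J9 takes 40 to reach its cap of 40 ; 50 left.
J37 has room for 80 but only 50 remain, so it gets 50.
Total = 5×50 + 14×40 = 810.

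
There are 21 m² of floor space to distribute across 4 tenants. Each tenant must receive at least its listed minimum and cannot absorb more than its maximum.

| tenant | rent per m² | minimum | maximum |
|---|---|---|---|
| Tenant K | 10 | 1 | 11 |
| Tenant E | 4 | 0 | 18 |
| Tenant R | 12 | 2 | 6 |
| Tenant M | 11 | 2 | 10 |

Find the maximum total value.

232

Meeting every minimum uses 1+0+2+2 = 5 m², leaving 16.
Rank by rent per m²: Tenant R 12 > Tenant M 11 > Tenant K 10 > Tenant E 4.
Tenant R: +4 to 6 (cap) ; 12 left.
Tenant M takes 8 more to reach its cap of 10 ; 4 left.
Tenant K: +4 (room for 10) → 5. Pool exhausted.
Total = 10×5 + 12×6 + 11×10 = 232.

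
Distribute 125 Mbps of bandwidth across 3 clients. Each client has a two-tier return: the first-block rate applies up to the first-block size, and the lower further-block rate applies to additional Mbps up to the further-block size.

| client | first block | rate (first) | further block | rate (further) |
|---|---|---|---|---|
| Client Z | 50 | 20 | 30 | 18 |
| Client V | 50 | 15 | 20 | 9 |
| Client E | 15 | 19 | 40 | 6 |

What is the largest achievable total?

2275

Treat each block as its own option and order by rate: Client Z/first 20 > Client E/first 19 > Client Z/second 18 > Client V/first 15 > Client V/second 9 > Client E/second 6.
Client Z first at 20: fill all 50 ; 75 left.
Fill Client E first block (15 at 19) ; 60 left.
Client Z second at 18: fill all 30 ; 30 left.
Client V/first: +30 of 50 at 15; pool empty.
Total = 20×50 + 19×15 + 18×30 + 15×30 = 2275.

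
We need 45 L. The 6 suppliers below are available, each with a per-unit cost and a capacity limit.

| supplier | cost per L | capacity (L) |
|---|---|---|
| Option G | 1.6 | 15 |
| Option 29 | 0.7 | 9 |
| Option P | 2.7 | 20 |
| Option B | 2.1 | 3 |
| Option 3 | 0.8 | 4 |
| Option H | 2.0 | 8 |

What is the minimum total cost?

Fill from the cheapest supplier first.
Take 9 from Option 29 at 0.7 — need 36 more.
Take 4 from Option 3 at 0.8 — need 32 more.
Take 15 from Option G at 1.6 — need 17 more.
Option H (2.0): use full 8 — 9 L to go.
Option B at 2.1: take all 3 L — 6 still needed.
Take 6 from Option P at 2.7 to finish.
Cost = 9×0.7 + 4×0.8 + 15×1.6 + 8×2.0 + 3×2.1 + 6×2.7 = 72.

72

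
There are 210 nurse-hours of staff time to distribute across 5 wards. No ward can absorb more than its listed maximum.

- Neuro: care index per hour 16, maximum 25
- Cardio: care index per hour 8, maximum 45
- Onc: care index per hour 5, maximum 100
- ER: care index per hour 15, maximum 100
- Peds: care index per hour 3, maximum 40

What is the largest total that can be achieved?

Rank by care index per hour: Neuro 16 > ER 15 > Cardio 8 > Onc 5 > Peds 3.
Neuro: +25 to 25 (cap) → 185 left.
Give ER 100 to hit its cap of 100 → 85 left.
Cardio: +45 to 45 (cap) → 40 left.
Onc has room for 100 but only 40 remain, so it gets 40.
Total = 16×25 + 8×45 + 5×40 + 15×100 = 2460.

2460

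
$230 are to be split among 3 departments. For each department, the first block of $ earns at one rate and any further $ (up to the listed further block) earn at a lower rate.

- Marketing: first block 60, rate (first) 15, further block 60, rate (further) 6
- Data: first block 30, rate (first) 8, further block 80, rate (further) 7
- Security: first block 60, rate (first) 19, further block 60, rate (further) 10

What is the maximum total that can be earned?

3020

Treat each block as its own option and order by rate: Security/first 19 > Marketing/first 15 > Security/second 10 > Data/first 8 > Data/second 7 > Marketing/second 6.
Fill Security first block (60 at 19) ; 170 left.
Marketing/first (15): +60 ; 110 left.
Fill Security second block (60 at 10) ; 50 left.
Data/first (8): +30 ; 20 left.
Data/second: +20 of 80 at 7; pool empty.
Total = 19×60 + 15×60 + 10×60 + 8×30 + 7×20 = 3020.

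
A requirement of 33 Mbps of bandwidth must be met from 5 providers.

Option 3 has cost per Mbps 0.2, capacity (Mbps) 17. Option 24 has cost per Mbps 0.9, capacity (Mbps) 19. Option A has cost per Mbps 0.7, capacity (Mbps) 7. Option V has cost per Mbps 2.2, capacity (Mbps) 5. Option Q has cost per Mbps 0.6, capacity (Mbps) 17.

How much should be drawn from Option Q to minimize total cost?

Use providers in increasing cost order.
Take 17 from Option 3 at 0.2 — need 16 more.
Option Q (0.6): take the remaining 16 — done.
Option A, Option 24, Option V: unused.

16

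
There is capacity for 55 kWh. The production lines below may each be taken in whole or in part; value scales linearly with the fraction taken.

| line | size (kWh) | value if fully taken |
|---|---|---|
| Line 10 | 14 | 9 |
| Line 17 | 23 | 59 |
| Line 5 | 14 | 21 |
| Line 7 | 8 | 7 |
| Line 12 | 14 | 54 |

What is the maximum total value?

137.5

Rank by value-to-size ratio: Line 12 54/14≈3.86, Line 17 59/23≈2.57, Line 5 21/14≈1.5, Line 7 7/8≈0.875, Line 10 9/14≈0.643.
Take all of Line 12 (14 kWh, value 54) → 41 kWh left.
All 23 kWh of Line 17 fit (value 59) → 18 remain.
Take all of Line 5 (14 kWh, value 21) → 4 kWh left.
Fill the last 4 kWh with part of Line 7: 4/8 of it earns 3.5.
Total value = 137.5.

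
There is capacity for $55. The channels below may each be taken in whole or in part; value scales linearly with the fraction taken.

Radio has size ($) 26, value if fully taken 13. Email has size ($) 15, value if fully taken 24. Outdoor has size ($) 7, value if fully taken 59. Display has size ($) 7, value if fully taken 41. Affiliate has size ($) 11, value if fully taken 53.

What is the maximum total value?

184.5

Best value per unit of size first: Outdoor 59/7≈8.43, Display 41/7≈5.86, Affiliate 53/11≈4.82, Email 24/15≈1.6, Radio 13/26≈0.5.
All 7 $ of Outdoor fit (value 59) ; 48 remain.
Display: take in full, 7 $ for value 41 ; 41 left.
Take all of Affiliate (11 $, value 53) ; 30 $ left.
All 15 $ of Email fit (value 24) ; 15 remain.
Only 15 $ remain; take 15/26 of Radio for value 13×15/26 = 7.5.
Total value = 184.5.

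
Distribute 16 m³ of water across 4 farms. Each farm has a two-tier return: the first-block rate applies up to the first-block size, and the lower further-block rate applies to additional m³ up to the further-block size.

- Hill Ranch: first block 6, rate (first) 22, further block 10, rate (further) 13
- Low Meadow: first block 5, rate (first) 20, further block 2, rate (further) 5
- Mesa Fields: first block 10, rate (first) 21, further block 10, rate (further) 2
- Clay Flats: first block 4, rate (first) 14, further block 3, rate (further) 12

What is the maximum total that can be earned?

Order all 8 blocks by rate: Hill Ranch/first 22 > Mesa Fields/first 21 > Low Meadow/first 20 > Clay Flats/first 14 > Hill Ranch/second 13 > Clay Flats/second 12 > Low Meadow/second 5 > Mesa Fields/second 2.
Fill Hill Ranch first block (6 at 22) → 10 left.
Mesa Fields first at 21: fill all 10 → 0 left.
Total = 22×6 + 21×10 = 342.

342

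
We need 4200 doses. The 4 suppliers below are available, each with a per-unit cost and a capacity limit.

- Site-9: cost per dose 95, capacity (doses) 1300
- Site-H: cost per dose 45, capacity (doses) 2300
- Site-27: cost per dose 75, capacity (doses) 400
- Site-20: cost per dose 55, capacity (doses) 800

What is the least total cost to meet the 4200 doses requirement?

Cheapest first:
Site-H (45): use full 2300 → 1900 doses to go.
Site-20 (55): use full 800 → 1100 doses to go.
Site-27 at 75: take all 400 doses → 700 still needed.
Site-9 (95): take the remaining 700 → done.
Cost = 2300×45 + 800×55 + 400×75 + 700×95 = 244000.

244000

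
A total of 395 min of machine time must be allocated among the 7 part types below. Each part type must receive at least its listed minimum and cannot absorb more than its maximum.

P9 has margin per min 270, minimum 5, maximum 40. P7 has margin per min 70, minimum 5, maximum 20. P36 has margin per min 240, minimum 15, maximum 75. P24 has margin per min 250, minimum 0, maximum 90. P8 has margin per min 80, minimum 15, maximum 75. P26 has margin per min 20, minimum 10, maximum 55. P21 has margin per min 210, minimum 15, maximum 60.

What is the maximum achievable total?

Meeting every minimum uses 5+5+15+0+15+10+15 = 65 min, leaving 330.
Order the part types by margin per min: P9 270 > P24 250 > P36 240 > P21 210 > P8 80 > P7 70 > P26 20.
P9: +35 to 40 (cap) ; 295 left.
P24: +90 to 90 (cap) ; 205 left.
P36: +60 to 75 (cap) ; 145 left.
P21 takes 45 more to reach its cap of 60 ; 100 left.
P8: +60 to 75 (cap) ; 40 left.
P7: +15 to 20 (cap) ; 25 left.
Only 25 left; P26 takes them to reach 35.
Total = 270×40 + 70×20 + 240×75 + 250×90 + 80×75 + 20×35 + 210×60 = 72000.

72000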